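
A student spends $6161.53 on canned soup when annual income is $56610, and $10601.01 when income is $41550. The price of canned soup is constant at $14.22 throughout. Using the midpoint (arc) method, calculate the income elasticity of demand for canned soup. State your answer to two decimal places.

-1.73

With a constant price, Q₁ = 6161.53/14.22 = 433.300 and Q₂ = 10601.01/14.22 = 745.500 (equivalently, work directly with expenditure since P cancels).
Midpoint %ΔQ = (10601.01 − 6161.53)/8381.27 = 0.52969; midpoint %ΔI = (41550 − 56610)/49080 = -0.30685.
η = 0.52969 / -0.30685 = -1.73.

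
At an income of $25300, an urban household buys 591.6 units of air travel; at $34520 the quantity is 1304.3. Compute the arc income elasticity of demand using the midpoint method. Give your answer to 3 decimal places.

ΔQ = 1304.3 − 591.6 = 712.7; midpoint Q̄ = (591.6 + 1304.3)/2 = 947.95.
ΔI = 34520 − 25300 = 9220; midpoint Ī = (25300 + 34520)/2 = 29910.
η = (ΔQ/Q̄) ÷ (ΔI/Ī) = (712.7/947.95) ÷ (9220/29910) = 2.439.

2.439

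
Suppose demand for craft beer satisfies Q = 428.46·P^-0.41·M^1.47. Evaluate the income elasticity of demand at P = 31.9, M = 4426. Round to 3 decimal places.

1.470

For a multiplicative demand Q = A·P^α·M^β, the income elasticity is β everywhere.
Here β = 1.47, so η = 1.470.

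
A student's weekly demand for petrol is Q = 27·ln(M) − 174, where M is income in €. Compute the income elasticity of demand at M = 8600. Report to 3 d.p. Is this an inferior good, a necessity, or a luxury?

0.382 (necessity)

At M = 8600: Q = 70.607.
dQ/dM = 27/M = 0.00313953 at this income.
η = (dQ/dM)·(M/Q) = 0.00313953 × (8600/70.607) = 0.382.
Since 0 < η < 1, the good is a necessity.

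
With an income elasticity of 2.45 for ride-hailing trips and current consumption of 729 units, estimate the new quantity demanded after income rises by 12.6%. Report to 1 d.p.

954.0

%ΔQ ≈ η × %ΔI = 2.45 × 12.6% = 30.87%.
New Q ≈ 729 × (1 + 0.3087) = 954.0.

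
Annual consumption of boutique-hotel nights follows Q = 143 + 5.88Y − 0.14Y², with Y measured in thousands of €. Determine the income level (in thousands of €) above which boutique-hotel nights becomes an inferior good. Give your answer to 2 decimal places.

dQ/dY = 5.88 − 0.28Y.
The good is inferior where dQ/dY < 0. Setting dQ/dY = 0 gives Y = 5.88 / 0.28 = 21.00.

21.00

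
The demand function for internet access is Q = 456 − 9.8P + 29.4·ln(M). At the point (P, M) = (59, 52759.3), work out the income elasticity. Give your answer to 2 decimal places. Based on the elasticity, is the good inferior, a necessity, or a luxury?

At P = 59, M = 52759.3: Q = 197.481.
Holding P constant, ∂Q/∂M = 29.4/M = 0.000557248.
η_M = (∂Q/∂M)·(M/Q) = 0.000557248 × (52759.3/197.481) = 0.15.
Since 0 < η < 1, this is a necessity.

0.15 (necessity)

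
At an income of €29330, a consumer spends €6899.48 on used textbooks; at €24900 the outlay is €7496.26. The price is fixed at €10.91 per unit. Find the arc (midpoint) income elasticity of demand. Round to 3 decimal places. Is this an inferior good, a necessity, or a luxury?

With a constant price, Q₁ = 6899.48/10.91 = 632.400 and Q₂ = 7496.26/10.91 = 687.100 (equivalently, work directly with expenditure since P cancels).
Midpoint %ΔQ = (7496.26 − 6899.48)/7197.87 = 0.08291; midpoint %ΔI = (24900 − 29330)/27115 = -0.16338.
η = 0.08291 / -0.16338 = -0.507.
η < 0 ⇒ inferior good.

-0.507 (inferior good)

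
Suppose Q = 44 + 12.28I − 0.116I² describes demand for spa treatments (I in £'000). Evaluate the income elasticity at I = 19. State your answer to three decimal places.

0.635

At I = 19: Q = 235.4440.
dQ/dI = 12.28 − 0.232I = 7.87200.
η = (dQ/dI)·(I/Q) = 7.87200 × (19/235.4440) = 0.635.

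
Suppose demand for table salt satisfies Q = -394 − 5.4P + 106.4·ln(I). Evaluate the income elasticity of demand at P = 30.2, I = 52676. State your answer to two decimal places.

At P = 30.2, I = 52676: Q = 599.692.
Holding P constant, ∂Q/∂I = 106.4/I = 0.0020199.
η_I = (∂Q/∂I)·(I/Q) = 0.0020199 × (52676/599.692) = 0.18.

0.18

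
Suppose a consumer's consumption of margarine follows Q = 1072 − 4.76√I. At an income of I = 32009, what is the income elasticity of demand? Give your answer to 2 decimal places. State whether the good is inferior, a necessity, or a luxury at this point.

-1.93 (inferior good)

At I = 32009: Q = 220.386.
dQ/dI = -4.76/(2√I) = -0.0133027 at this income.
η = (dQ/dI)·(I/Q) = -0.0133027 × (32009/220.386) = -1.93.
Since η < 0, the good is an inferior good.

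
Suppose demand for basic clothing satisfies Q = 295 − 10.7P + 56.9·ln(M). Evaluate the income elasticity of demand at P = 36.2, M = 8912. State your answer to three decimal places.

0.134

At P = 36.2, M = 8912: Q = 425.174.
Holding P constant, ∂Q/∂M = 56.9/M = 0.00638465.
η_M = (∂Q/∂M)·(M/Q) = 0.00638465 × (8912/425.174) = 0.134.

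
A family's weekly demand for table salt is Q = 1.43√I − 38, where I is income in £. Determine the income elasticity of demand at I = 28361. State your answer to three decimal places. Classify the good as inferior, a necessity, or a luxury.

0.594 (necessity)

At I = 28361: Q = 202.822.
dQ/dI = 1.43/(2√I) = 0.00424566 at this income.
η = (dQ/dI)·(I/Q) = 0.00424566 × (28361/202.822) = 0.594.
Since 0 < η < 1, the good is a necessity.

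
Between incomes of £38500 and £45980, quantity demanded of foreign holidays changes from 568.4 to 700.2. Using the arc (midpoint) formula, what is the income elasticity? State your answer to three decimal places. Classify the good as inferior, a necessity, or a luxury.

1.173 (luxury)

ΔQ = 700.2 − 568.4 = 131.8; midpoint Q̄ = (568.4 + 700.2)/2 = 634.3.
ΔI = 45980 − 38500 = 7480; midpoint Ī = (38500 + 45980)/2 = 42240.
η = (ΔQ/Q̄) ÷ (ΔI/Ī) = (131.8/634.3) ÷ (7480/42240) = 1.173.
η > 1 ⇒ luxury.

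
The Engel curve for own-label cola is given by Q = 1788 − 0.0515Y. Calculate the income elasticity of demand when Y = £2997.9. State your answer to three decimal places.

-0.095

At Y = 2997.9: Q = 1633.608.
dQ/dY = −0.0515.
η = (dQ/dY)·(Y/Q) = -0.0515 × (2997.9/1633.608) = -0.095.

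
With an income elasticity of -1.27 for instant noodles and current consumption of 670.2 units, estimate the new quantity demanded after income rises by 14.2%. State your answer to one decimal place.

549.3

%ΔQ ≈ η × %ΔI = -1.27 × 14.2% = -18.034%.
New Q ≈ 670.2 × (1 − 0.18034) = 549.3.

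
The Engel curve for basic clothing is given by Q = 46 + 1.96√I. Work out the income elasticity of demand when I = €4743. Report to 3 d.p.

0.373

At I = 4743: Q = 180.984.
dQ/dI = 1.96/(2√I) = 0.0142298 at this income.
η = (dQ/dI)·(I/Q) = 0.0142298 × (4743/180.984) = 0.373.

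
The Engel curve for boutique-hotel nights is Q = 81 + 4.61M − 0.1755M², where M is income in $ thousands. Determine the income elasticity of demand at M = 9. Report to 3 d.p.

At M = 9: Q = 108.2745.
dQ/dM = 4.61 − 0.351M = 1.45100.
η = (dQ/dM)·(M/Q) = 1.45100 × (9/108.2745) = 0.121.

0.121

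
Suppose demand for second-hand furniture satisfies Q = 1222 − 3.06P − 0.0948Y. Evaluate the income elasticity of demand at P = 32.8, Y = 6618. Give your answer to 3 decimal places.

-1.269

At P = 32.8, Y = 6618: Q = 494.246.
Holding P constant, ∂Q/∂Y = −0.0948.
η_Y = (∂Q/∂Y)·(Y/Q) = -0.0948 × (6618/494.246) = -1.269.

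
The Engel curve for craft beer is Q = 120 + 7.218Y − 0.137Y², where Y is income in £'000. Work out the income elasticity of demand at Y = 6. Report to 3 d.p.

At Y = 6: Q = 158.3760.
dQ/dY = 7.218 − 0.274Y = 5.57400.
η = (dQ/dY)·(Y/Q) = 5.57400 × (6/158.3760) = 0.211.

0.211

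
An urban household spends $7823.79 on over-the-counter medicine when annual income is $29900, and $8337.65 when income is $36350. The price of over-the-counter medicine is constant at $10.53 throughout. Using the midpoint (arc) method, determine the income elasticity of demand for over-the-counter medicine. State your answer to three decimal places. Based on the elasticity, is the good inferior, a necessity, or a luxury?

0.327 (necessity)

With a constant price, Q₁ = 7823.79/10.53 = 743.000 and Q₂ = 8337.65/10.53 = 791.800 (equivalently, work directly with expenditure since P cancels).
Midpoint %ΔQ = (8337.65 − 7823.79)/8080.72 = 0.06359; midpoint %ΔI = (36350 − 29900)/33125 = 0.19472.
η = 0.06359 / 0.19472 = 0.327.
0 < η < 1 ⇒ necessity.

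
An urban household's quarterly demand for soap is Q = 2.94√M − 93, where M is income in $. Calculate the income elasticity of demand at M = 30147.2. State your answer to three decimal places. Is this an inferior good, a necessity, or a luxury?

At M = 30147.2: Q = 417.471.
dQ/dM = 2.94/(2√M) = 0.0084663 at this income.
η = (dQ/dM)·(M/Q) = 0.0084663 × (30147.2/417.471) = 0.611.
Since 0 < η < 1, the good is a necessity.

0.611 (necessity)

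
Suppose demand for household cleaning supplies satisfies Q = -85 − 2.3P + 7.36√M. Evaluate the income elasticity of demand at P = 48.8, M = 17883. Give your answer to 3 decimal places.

At P = 48.8, M = 17883: Q = 786.993.
Holding P constant, ∂Q/∂M = 7.36/(2√M) = 0.0275187.
η_M = (∂Q/∂M)·(M/Q) = 0.0275187 × (17883/786.993) = 0.625.

0.625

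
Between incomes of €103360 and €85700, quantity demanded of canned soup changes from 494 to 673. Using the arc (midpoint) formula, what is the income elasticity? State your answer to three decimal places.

ΔQ = 673 − 494 = 179; midpoint Q̄ = (494 + 673)/2 = 583.5.
ΔI = 85700 − 103360 = -17660; midpoint Ī = (103360 + 85700)/2 = 94530.
η = (ΔQ/Q̄) ÷ (ΔI/Ī) = (179/583.5) ÷ (-17660/94530) = -1.642.

-1.642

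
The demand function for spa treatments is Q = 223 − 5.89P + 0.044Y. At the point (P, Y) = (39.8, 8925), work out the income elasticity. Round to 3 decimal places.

At P = 39.8, Y = 8925: Q = 381.278.
Holding P constant, ∂Q/∂Y = 0.044.
η_Y = (∂Q/∂Y)·(Y/Q) = 0.044 × (8925/381.278) = 1.030.

1.030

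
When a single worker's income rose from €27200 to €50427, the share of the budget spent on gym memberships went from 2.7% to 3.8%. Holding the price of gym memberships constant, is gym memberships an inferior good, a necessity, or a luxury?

The budget share rises as income rises, so η > 1.

luxury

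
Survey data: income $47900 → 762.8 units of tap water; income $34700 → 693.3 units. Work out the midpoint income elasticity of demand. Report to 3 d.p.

0.299

ΔQ = 693.3 − 762.8 = -69.5; midpoint Q̄ = (762.8 + 693.3)/2 = 728.05.
ΔI = 34700 − 47900 = -13200; midpoint Ī = (47900 + 34700)/2 = 41300.
η = (ΔQ/Q̄) ÷ (ΔI/Ī) = (-69.5/728.05) ÷ (-13200/41300) = 0.299.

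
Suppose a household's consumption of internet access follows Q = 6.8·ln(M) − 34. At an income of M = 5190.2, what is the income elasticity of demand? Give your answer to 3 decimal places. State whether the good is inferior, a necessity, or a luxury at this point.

0.281 (necessity)

At M = 5190.2: Q = 24.171.
dQ/dM = 6.8/M = 0.00131016 at this income.
η = (dQ/dM)·(M/Q) = 0.00131016 × (5190.2/24.171) = 0.281.
Since 0 < η < 1, the good is a necessity.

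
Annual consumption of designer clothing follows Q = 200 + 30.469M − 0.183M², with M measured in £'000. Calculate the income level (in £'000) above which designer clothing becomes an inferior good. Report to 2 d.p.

dQ/dM = 30.469 − 0.366M.
The good is inferior where dQ/dM < 0. Setting dQ/dM = 0 gives M = 30.469 / 0.366 = 83.25.

83.25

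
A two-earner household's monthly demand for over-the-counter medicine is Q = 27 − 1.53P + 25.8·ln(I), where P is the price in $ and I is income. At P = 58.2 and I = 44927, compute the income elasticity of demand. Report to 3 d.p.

At P = 58.2, I = 44927: Q = 214.344.
Holding P constant, ∂Q/∂I = 25.8/I = 0.000574265.
η_I = (∂Q/∂I)·(I/Q) = 0.000574265 × (44927/214.344) = 0.120.

0.120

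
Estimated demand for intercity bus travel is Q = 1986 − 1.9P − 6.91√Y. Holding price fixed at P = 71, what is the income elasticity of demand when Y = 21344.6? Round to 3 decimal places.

-0.600

At P = 71, Y = 21344.6: Q = 841.563.
Holding P constant, ∂Q/∂Y = -6.91/(2√Y) = -0.0236485.
η_Y = (∂Q/∂Y)·(Y/Q) = -0.0236485 × (21344.6/841.563) = -0.600.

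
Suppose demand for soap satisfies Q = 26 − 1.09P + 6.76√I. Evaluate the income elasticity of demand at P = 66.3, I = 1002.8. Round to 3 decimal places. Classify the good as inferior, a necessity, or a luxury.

0.638 (necessity)

At P = 66.3, I = 1002.8: Q = 167.802.
Holding P constant, ∂Q/∂I = 6.76/(2√I) = 0.106736.
η_I = (∂Q/∂I)·(I/Q) = 0.106736 × (1002.8/167.802) = 0.638.
Since 0 < η < 1, this is a necessity.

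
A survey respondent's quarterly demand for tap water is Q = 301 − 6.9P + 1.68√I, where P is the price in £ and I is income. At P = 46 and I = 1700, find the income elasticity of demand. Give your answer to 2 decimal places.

At P = 46, I = 1700: Q = 52.868.
Holding P constant, ∂Q/∂I = 1.68/(2√I) = 0.020373.
η_I = (∂Q/∂I)·(I/Q) = 0.020373 × (1700/52.868) = 0.66.

0.66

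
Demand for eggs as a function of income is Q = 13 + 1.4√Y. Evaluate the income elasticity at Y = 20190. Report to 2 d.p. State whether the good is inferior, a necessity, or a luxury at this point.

At Y = 20190: Q = 211.928.
dQ/dY = 1.4/(2√Y) = 0.0049264 at this income.
η = (dQ/dY)·(Y/Q) = 0.0049264 × (20190/211.928) = 0.47.
Since 0 < η < 1, the good is a necessity.

0.47 (necessity)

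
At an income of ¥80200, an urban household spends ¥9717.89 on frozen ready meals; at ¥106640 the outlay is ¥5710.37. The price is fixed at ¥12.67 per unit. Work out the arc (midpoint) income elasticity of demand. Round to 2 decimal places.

With a constant price, Q₁ = 9717.89/12.67 = 767.000 and Q₂ = 5710.37/12.67 = 450.700 (equivalently, work directly with expenditure since P cancels).
Midpoint %ΔQ = (5710.37 − 9717.89)/7714.13 = -0.51950; midpoint %ΔI = (106640 − 80200)/93420 = 0.28302.
η = -0.51950 / 0.28302 = -1.84.

-1.84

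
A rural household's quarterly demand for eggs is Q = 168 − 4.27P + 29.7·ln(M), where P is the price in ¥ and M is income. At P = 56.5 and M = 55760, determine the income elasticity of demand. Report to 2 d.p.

At P = 56.5, M = 55760: Q = 251.331.
Holding P constant, ∂Q/∂M = 29.7/M = 0.00053264.
η_M = (∂Q/∂M)·(M/Q) = 0.00053264 × (55760/251.331) = 0.12.

0.12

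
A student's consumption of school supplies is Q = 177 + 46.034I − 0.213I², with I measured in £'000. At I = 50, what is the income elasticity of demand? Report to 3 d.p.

0.635

At I = 50: Q = 1946.2000.
dQ/dI = 46.034 − 0.426I = 24.73400.
η = (dQ/dI)·(I/Q) = 24.73400 × (50/1946.2000) = 0.635.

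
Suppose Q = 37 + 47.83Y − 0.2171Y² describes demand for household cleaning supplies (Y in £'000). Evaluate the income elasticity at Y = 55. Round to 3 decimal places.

0.655

At Y = 55: Q = 2010.9225.
dQ/dY = 47.83 − 0.4342Y = 23.94900.
η = (dQ/dY)·(Y/Q) = 23.94900 × (55/2010.9225) = 0.655.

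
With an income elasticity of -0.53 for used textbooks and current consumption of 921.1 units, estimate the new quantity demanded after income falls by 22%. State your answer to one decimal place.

1028.5

%ΔQ ≈ η × %ΔI = -0.53 × (-22%) = 11.66%.
New Q ≈ 921.1 × (1 + 0.1166) = 1028.5.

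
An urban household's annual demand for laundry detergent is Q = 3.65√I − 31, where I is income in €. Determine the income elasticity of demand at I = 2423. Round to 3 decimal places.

At I = 2423: Q = 148.668.
dQ/dI = 3.65/(2√I) = 0.0370754 at this income.
η = (dQ/dI)·(I/Q) = 0.0370754 × (2423/148.668) = 0.604.

0.604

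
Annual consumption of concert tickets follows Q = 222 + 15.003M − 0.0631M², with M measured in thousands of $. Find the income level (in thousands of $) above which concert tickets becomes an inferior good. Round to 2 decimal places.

118.88

dQ/dM = 15.003 − 0.1262M.
The good is inferior where dQ/dM < 0. Setting dQ/dM = 0 gives M = 15.003 / 0.1262 = 118.88.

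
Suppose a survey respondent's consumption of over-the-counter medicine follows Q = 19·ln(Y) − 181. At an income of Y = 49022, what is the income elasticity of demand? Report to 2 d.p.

0.79

At Y = 49022: Q = 24.200.
dQ/dY = 19/Y = 0.000387581 at this income.
η = (dQ/dY)·(Y/Q) = 0.000387581 × (49022/24.200) = 0.79.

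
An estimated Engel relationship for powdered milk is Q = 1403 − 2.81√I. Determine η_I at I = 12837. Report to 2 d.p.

At I = 12837: Q = 1084.626.
dQ/dI = -2.81/(2√I) = -0.0124007 at this income.
η = (dQ/dI)·(I/Q) = -0.0124007 × (12837/1084.626) = -0.15.

-0.15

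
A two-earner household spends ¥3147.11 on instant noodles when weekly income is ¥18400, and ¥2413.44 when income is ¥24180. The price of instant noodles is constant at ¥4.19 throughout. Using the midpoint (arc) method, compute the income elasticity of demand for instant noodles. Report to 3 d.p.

With a constant price, Q₁ = 3147.11/4.19 = 751.100 and Q₂ = 2413.44/4.19 = 576.000 (equivalently, work directly with expenditure since P cancels).
Midpoint %ΔQ = (2413.44 − 3147.11)/2780.28 = -0.26388; midpoint %ΔI = (24180 − 18400)/21290 = 0.27149.
η = -0.26388 / 0.27149 = -0.972.

-0.972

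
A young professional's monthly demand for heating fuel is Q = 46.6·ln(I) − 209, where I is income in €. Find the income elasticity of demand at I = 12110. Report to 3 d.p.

At I = 12110: Q = 229.123.
dQ/dI = 46.6/I = 0.00384806 at this income.
η = (dQ/dI)·(I/Q) = 0.00384806 × (12110/229.123) = 0.203.

0.203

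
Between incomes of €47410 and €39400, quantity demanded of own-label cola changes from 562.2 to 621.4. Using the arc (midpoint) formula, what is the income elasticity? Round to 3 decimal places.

-0.542

ΔQ = 621.4 − 562.2 = 59.2; midpoint Q̄ = (562.2 + 621.4)/2 = 591.8.
ΔI = 39400 − 47410 = -8010; midpoint Ī = (47410 + 39400)/2 = 43405.
η = (ΔQ/Q̄) ÷ (ΔI/Ī) = (59.2/591.8) ÷ (-8010/43405) = -0.542.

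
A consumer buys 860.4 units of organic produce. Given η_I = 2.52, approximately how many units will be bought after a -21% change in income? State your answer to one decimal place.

%ΔQ ≈ η × %ΔI = 2.52 × (-21%) = -52.92%.
New Q ≈ 860.4 × (1 − 0.5292) = 405.1.

405.1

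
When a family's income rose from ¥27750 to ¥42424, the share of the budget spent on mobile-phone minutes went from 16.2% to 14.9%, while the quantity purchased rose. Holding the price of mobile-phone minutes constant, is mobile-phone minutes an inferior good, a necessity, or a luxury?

Quantity rises but the budget share falls as income rises, so 0 < η < 1.

necessity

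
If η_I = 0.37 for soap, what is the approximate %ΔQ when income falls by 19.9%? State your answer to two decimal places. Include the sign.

-7.36%

%ΔQ ≈ η × %ΔI = 0.37 × (-19.9%) = -7.36%.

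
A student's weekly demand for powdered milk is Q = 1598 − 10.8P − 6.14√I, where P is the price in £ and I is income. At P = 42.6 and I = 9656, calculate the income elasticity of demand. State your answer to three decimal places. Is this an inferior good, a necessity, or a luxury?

-0.564 (inferior good)

At P = 42.6, I = 9656: Q = 534.573.
Holding P constant, ∂Q/∂I = -6.14/(2√I) = -0.0312421.
η_I = (∂Q/∂I)·(I/Q) = -0.0312421 × (9656/534.573) = -0.564.
Since η < 0, this is an inferior good.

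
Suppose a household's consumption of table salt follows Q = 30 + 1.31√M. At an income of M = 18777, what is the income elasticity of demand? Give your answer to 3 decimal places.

0.428

At M = 18777: Q = 209.508.
dQ/dM = 1.31/(2√M) = 0.00478 at this income.
η = (dQ/dM)·(M/Q) = 0.00478 × (18777/209.508) = 0.428.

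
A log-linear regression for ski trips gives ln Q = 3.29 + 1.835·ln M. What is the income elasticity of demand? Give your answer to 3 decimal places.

In a log-linear demand, the coefficient on ln M is the income elasticity.
So η = 1.835.

1.835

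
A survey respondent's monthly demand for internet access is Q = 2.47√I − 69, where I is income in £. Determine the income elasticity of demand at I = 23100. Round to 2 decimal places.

0.61

At I = 23100: Q = 306.407.
dQ/dI = 2.47/(2√I) = 0.0081257 at this income.
η = (dQ/dI)·(I/Q) = 0.0081257 × (23100/306.407) = 0.61.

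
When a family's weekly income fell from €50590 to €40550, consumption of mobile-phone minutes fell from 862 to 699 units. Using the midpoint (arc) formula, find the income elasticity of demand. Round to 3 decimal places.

0.948

ΔQ = 699 − 862 = -163; midpoint Q̄ = (862 + 699)/2 = 780.5.
ΔI = 40550 − 50590 = -10040; midpoint Ī = (50590 + 40550)/2 = 45570.
η = (ΔQ/Q̄) ÷ (ΔI/Ī) = (-163/780.5) ÷ (-10040/45570) = 0.948.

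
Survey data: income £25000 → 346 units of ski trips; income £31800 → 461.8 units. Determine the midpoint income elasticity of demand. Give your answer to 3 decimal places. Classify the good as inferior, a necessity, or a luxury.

ΔQ = 461.8 − 346 = 115.8; midpoint Q̄ = (346 + 461.8)/2 = 403.9.
ΔI = 31800 − 25000 = 6800; midpoint Ī = (25000 + 31800)/2 = 28400.
η = (ΔQ/Q̄) ÷ (ΔI/Ī) = (115.8/403.9) ÷ (6800/28400) = 1.197.
η > 1 ⇒ luxury.

1.197 (luxury)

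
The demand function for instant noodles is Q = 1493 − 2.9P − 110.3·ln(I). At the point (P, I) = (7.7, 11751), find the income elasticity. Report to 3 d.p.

-0.252

At P = 7.7, I = 11751: Q = 436.972.
Holding P constant, ∂Q/∂I = -110.3/I = -0.00938644.
η_I = (∂Q/∂I)·(I/Q) = -0.00938644 × (11751/436.972) = -0.252.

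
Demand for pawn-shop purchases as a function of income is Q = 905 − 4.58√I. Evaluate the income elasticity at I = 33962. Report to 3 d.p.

-6.923

At I = 33962: Q = 60.962.
dQ/dI = -4.58/(2√I) = -0.0124262 at this income.
η = (dQ/dI)·(I/Q) = -0.0124262 × (33962/60.962) = -6.923.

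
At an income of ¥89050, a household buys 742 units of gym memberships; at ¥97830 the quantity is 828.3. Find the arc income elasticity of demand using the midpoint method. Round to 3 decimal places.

1.170

ΔQ = 828.3 − 742 = 86.3; midpoint Q̄ = (742 + 828.3)/2 = 785.15.
ΔI = 97830 − 89050 = 8780; midpoint Ī = (89050 + 97830)/2 = 93440.
η = (ΔQ/Q̄) ÷ (ΔI/Ī) = (86.3/785.15) ÷ (8780/93440) = 1.170.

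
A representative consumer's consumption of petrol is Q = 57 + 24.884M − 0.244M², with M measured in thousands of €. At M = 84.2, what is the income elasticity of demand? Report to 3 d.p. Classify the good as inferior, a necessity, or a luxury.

At M = 84.2: Q = 422.3606.
dQ/dM = 24.884 − 0.488M = -16.20560.
η = (dQ/dM)·(M/Q) = -16.20560 × (84.2/422.3606) = -3.231.
η < 0 ⇒ inferior good.

-3.231 (inferior good)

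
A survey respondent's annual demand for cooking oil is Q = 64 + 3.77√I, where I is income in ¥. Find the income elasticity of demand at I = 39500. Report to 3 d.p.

0.461

At I = 39500: Q = 813.273.
dQ/dI = 3.77/(2√I) = 0.00948446 at this income.
η = (dQ/dI)·(I/Q) = 0.00948446 × (39500/813.273) = 0.461.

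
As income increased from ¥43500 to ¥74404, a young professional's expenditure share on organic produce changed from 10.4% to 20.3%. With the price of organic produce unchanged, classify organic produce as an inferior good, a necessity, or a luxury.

luxury

The budget share rises as income rises, so η > 1.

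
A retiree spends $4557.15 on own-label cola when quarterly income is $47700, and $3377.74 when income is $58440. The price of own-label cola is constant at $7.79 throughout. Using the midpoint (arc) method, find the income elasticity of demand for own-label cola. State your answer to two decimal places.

With a constant price, Q₁ = 4557.15/7.79 = 585.000 and Q₂ = 3377.74/7.79 = 433.599 (equivalently, work directly with expenditure since P cancels).
Midpoint %ΔQ = (3377.74 − 4557.15)/3967.45 = -0.29727; midpoint %ΔI = (58440 − 47700)/53070 = 0.20237.
η = -0.29727 / 0.20237 = -1.47.

-1.47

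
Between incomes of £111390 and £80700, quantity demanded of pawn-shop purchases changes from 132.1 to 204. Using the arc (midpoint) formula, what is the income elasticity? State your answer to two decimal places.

-1.34

ΔQ = 204 − 132.1 = 71.9; midpoint Q̄ = (132.1 + 204)/2 = 168.05.
ΔI = 80700 − 111390 = -30690; midpoint Ī = (111390 + 80700)/2 = 96045.
η = (ΔQ/Q̄) ÷ (ΔI/Ī) = (71.9/168.05) ÷ (-30690/96045) = -1.34.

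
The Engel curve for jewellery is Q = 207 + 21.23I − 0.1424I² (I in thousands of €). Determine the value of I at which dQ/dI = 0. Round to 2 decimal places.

74.54

dQ/dI = 21.23 − 0.2848I.
The good is inferior where dQ/dI < 0. Setting dQ/dI = 0 gives I = 21.23 / 0.2848 = 74.54.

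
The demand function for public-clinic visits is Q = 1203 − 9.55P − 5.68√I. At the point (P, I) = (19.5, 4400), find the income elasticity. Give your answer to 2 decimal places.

-0.29

At P = 19.5, I = 4400: Q = 640.006.
Holding P constant, ∂Q/∂I = -5.68/(2√I) = -0.0428146.
η_I = (∂Q/∂I)·(I/Q) = -0.0428146 × (4400/640.006) = -0.29.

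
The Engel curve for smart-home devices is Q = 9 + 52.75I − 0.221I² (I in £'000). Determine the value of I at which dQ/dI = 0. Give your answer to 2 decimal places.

119.34

dQ/dI = 52.75 − 0.442I.
The good is inferior where dQ/dI < 0. Setting dQ/dI = 0 gives I = 52.75 / 0.442 = 119.34.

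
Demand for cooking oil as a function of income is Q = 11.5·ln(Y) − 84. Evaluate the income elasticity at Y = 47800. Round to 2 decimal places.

0.29

At Y = 47800: Q = 39.910.
dQ/dY = 11.5/Y = 0.000240586 at this income.
η = (dQ/dY)·(Y/Q) = 0.000240586 × (47800/39.910) = 0.29.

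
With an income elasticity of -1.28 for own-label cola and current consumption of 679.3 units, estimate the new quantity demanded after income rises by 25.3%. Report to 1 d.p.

459.3

%ΔQ ≈ η × %ΔI = -1.28 × 25.3% = -32.384%.
New Q ≈ 679.3 × (1 − 0.32384) = 459.3.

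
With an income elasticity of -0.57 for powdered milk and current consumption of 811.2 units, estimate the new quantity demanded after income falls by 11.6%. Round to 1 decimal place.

%ΔQ ≈ η × %ΔI = -0.57 × (-11.6%) = 6.612%.
New Q ≈ 811.2 × (1 + 0.06612) = 864.8.

864.8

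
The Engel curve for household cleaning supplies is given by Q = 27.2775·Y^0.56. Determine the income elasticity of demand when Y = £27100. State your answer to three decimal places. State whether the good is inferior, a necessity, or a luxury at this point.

For Q = A·Y^β the income elasticity is constant and equal to β.
Here β = 0.56, so η = 0.560.
Since 0 < η < 1, the good is a necessity.

0.560 (necessity)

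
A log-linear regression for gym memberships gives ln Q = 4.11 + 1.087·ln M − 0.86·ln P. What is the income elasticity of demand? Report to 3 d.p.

1.087

In a log-linear demand, the coefficient on ln M is the income elasticity.
So η = 1.087.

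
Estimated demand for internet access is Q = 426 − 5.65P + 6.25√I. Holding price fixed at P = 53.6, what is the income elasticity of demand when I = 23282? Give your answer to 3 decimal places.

At P = 53.6, I = 23282: Q = 1076.813.
Holding P constant, ∂Q/∂I = 6.25/(2√I) = 0.0204805.
η_I = (∂Q/∂I)·(I/Q) = 0.0204805 × (23282/1076.813) = 0.443.

0.443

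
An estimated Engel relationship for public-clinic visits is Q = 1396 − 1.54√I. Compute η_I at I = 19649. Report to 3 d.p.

-0.091

At I = 19649: Q = 1180.131.
dQ/dI = -1.54/(2√I) = -0.00549314 at this income.
η = (dQ/dI)·(I/Q) = -0.00549314 × (19649/1180.131) = -0.091.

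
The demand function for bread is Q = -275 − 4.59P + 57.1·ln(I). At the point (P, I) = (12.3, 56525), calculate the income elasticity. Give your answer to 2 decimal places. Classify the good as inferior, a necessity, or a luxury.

0.19 (necessity)

At P = 12.3, I = 56525: Q = 293.356.
Holding P constant, ∂Q/∂I = 57.1/I = 0.00101017.
η_I = (∂Q/∂I)·(I/Q) = 0.00101017 × (56525/293.356) = 0.19.
Since 0 < η < 1, this is a necessity.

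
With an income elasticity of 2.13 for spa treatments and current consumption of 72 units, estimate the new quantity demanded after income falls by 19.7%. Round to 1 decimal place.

%ΔQ ≈ η × %ΔI = 2.13 × (-19.7%) = -41.961%.
New Q ≈ 72 × (1 − 0.41961) = 41.8.

41.8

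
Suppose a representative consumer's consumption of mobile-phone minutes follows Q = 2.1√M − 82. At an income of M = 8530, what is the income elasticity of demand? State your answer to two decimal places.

At M = 8530: Q = 111.952.
dQ/dM = 2.1/(2√M) = 0.0113688 at this income.
η = (dQ/dM)·(M/Q) = 0.0113688 × (8530/111.952) = 0.87.

0.87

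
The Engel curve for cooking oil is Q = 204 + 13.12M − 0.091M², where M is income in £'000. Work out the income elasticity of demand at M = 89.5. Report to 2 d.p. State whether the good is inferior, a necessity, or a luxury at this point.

At M = 89.5: Q = 649.3073.
dQ/dM = 13.12 − 0.182M = -3.16900.
η = (dQ/dM)·(M/Q) = -3.16900 × (89.5/649.3073) = -0.44.
η < 0 ⇒ inferior good.

-0.44 (inferior good)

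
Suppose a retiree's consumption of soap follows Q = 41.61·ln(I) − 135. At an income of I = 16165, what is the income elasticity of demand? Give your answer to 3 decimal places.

At I = 16165: Q = 268.226.
dQ/dI = 41.61/I = 0.00257408 at this income.
η = (dQ/dI)·(I/Q) = 0.00257408 × (16165/268.226) = 0.155.

0.155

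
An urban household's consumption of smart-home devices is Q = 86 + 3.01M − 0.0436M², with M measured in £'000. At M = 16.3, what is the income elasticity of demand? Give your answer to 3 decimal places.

0.210

At M = 16.3: Q = 123.4789.
dQ/dM = 3.01 − 0.0872M = 1.58864.
η = (dQ/dM)·(M/Q) = 1.58864 × (16.3/123.4789) = 0.210.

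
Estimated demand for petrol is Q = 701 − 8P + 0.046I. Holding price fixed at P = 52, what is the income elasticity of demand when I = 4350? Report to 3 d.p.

At P = 52, I = 4350: Q = 485.100.
Holding P constant, ∂Q/∂I = 0.046.
η_I = (∂Q/∂I)·(I/Q) = 0.046 × (4350/485.100) = 0.412.

0.412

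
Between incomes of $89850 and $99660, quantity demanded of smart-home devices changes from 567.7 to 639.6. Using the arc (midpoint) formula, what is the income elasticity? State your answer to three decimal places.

ΔQ = 639.6 − 567.7 = 71.9; midpoint Q̄ = (567.7 + 639.6)/2 = 603.65.
ΔI = 99660 − 89850 = 9810; midpoint Ī = (89850 + 99660)/2 = 94755.
η = (ΔQ/Q̄) ÷ (ΔI/Ī) = (71.9/603.65) ÷ (9810/94755) = 1.150.

1.150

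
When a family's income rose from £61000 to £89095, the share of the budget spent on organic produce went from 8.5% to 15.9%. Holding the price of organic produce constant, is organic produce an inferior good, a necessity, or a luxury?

The budget share rises as income rises, so η > 1.

luxury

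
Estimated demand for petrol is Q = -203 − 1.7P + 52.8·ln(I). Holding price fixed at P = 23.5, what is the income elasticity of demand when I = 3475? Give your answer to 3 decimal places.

0.282

At P = 23.5, I = 3475: Q = 187.547.
Holding P constant, ∂Q/∂I = 52.8/I = 0.0151942.
η_I = (∂Q/∂I)·(I/Q) = 0.0151942 × (3475/187.547) = 0.282.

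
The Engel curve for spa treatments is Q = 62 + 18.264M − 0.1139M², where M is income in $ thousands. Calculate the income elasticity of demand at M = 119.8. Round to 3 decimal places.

-1.757

At M = 119.8: Q = 615.3298.
dQ/dM = 18.264 − 0.2278M = -9.02644.
η = (dQ/dM)·(M/Q) = -9.02644 × (119.8/615.3298) = -1.757.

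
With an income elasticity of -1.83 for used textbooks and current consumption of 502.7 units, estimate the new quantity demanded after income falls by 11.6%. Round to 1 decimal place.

%ΔQ ≈ η × %ΔI = -1.83 × (-11.6%) = 21.228%.
New Q ≈ 502.7 × (1 + 0.21228) = 609.4.

609.4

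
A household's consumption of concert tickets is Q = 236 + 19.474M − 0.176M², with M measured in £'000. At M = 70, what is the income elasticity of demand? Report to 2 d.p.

At M = 70: Q = 736.7800.
dQ/dM = 19.474 − 0.352M = -5.16600.
η = (dQ/dM)·(M/Q) = -5.16600 × (70/736.7800) = -0.49.

-0.49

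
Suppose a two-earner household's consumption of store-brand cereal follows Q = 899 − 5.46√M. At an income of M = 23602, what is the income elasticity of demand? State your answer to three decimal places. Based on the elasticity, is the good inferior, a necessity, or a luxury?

-6.969 (inferior good)

At M = 23602: Q = 60.183.
dQ/dM = -5.46/(2√M) = -0.01777 at this income.
η = (dQ/dM)·(M/Q) = -0.01777 × (23602/60.183) = -6.969.
Since η < 0, the good is an inferior good.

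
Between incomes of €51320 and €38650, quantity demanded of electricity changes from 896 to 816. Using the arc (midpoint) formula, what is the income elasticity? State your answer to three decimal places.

ΔQ = 816 − 896 = -80; midpoint Q̄ = (896 + 816)/2 = 856.
ΔI = 38650 − 51320 = -12670; midpoint Ī = (51320 + 38650)/2 = 44985.
η = (ΔQ/Q̄) ÷ (ΔI/Ī) = (-80/856) ÷ (-12670/44985) = 0.332.

0.332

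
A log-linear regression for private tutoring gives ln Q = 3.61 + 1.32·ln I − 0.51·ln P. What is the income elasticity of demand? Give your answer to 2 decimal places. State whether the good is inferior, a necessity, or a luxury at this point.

In a log-linear demand, the coefficient on ln I is the income elasticity.
So η = 1.32.
η > 1 ⇒ luxury.

1.32 (luxury)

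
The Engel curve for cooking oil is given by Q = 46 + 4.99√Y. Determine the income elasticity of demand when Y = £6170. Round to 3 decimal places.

0.447

At Y = 6170: Q = 437.961.
dQ/dY = 4.99/(2√Y) = 0.0317635 at this income.
η = (dQ/dY)·(Y/Q) = 0.0317635 × (6170/437.961) = 0.447.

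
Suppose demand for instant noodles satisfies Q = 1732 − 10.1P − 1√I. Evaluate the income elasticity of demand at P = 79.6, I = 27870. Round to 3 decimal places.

-0.110

At P = 79.6, I = 27870: Q = 761.097.
Holding P constant, ∂Q/∂I = -1/(2√I) = -0.00299503.
η_I = (∂Q/∂I)·(I/Q) = -0.00299503 × (27870/761.097) = -0.110.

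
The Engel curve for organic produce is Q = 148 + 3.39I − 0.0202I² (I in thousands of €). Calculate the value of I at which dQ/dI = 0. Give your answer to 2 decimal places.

83.91

dQ/dI = 3.39 − 0.0404I.
The good is inferior where dQ/dI < 0. Setting dQ/dI = 0 gives I = 3.39 / 0.0404 = 83.91.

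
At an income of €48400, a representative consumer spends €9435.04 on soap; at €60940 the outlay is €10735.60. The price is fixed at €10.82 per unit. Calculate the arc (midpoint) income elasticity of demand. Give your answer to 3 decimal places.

0.562

With a constant price, Q₁ = 9435.04/10.82 = 872.000 and Q₂ = 10735.60/10.82 = 992.200 (equivalently, work directly with expenditure since P cancels).
Midpoint %ΔQ = (10735.60 − 9435.04)/10085.32 = 0.12896; midpoint %ΔI = (60940 − 48400)/54670 = 0.22938.
η = 0.12896 / 0.22938 = 0.562.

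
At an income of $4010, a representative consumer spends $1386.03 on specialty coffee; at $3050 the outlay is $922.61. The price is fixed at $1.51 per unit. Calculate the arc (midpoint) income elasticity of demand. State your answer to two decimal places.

1.48

With a constant price, Q₁ = 1386.03/1.51 = 917.901 and Q₂ = 922.61/1.51 = 611.000 (equivalently, work directly with expenditure since P cancels).
Midpoint %ΔQ = (922.61 − 1386.03)/1154.32 = -0.40147; midpoint %ΔI = (3050 − 4010)/3530 = -0.27195.
η = -0.40147 / -0.27195 = 1.48.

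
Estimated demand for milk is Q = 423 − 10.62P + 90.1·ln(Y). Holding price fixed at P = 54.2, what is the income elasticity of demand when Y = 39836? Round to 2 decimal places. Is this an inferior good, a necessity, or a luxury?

At P = 54.2, Y = 39836: Q = 801.783.
Holding P constant, ∂Q/∂Y = 90.1/Y = 0.00226177.
η_Y = (∂Q/∂Y)·(Y/Q) = 0.00226177 × (39836/801.783) = 0.11.
Since 0 < η < 1, this is a necessity.

0.11 (necessity)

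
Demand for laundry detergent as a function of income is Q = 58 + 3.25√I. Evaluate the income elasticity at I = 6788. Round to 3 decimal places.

At I = 6788: Q = 325.765.
dQ/dI = 3.25/(2√I) = 0.0197234 at this income.
η = (dQ/dI)·(I/Q) = 0.0197234 × (6788/325.765) = 0.411.

0.411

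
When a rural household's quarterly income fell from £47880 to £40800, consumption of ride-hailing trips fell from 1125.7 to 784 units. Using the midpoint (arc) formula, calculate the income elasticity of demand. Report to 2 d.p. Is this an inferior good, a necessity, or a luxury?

ΔQ = 784 − 1125.7 = -341.7; midpoint Q̄ = (1125.7 + 784)/2 = 954.85.
ΔI = 40800 − 47880 = -7080; midpoint Ī = (47880 + 40800)/2 = 44340.
η = (ΔQ/Q̄) ÷ (ΔI/Ī) = (-341.7/954.85) ÷ (-7080/44340) = 2.24.
η > 1 ⇒ luxury.

2.24 (luxury)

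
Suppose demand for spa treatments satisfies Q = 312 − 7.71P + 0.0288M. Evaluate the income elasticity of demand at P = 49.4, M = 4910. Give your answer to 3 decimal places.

1.950

At P = 49.4, M = 4910: Q = 72.534.
Holding P constant, ∂Q/∂M = 0.0288.
η_M = (∂Q/∂M)·(M/Q) = 0.0288 × (4910/72.534) = 1.950.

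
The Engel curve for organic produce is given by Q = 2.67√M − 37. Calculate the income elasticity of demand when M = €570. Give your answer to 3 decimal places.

At M = 570: Q = 26.745.
dQ/dM = 2.67/(2√M) = 0.055917 at this income.
η = (dQ/dM)·(M/Q) = 0.055917 × (570/26.745) = 1.192.

1.192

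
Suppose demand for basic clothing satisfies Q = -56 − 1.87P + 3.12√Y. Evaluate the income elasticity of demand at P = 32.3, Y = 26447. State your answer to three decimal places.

0.649

At P = 32.3, Y = 26447: Q = 390.990.
Holding P constant, ∂Q/∂Y = 3.12/(2√Y) = 0.0095926.
η_Y = (∂Q/∂Y)·(Y/Q) = 0.0095926 × (26447/390.990) = 0.649.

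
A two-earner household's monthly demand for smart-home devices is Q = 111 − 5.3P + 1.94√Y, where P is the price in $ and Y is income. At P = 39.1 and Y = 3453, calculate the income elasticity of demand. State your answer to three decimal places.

3.208

At P = 39.1, Y = 3453: Q = 17.769.
Holding P constant, ∂Q/∂Y = 1.94/(2√Y) = 0.0165072.
η_Y = (∂Q/∂Y)·(Y/Q) = 0.0165072 × (3453/17.769) = 3.208.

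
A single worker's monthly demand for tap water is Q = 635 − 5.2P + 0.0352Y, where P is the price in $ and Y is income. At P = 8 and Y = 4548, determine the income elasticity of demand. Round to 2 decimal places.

At P = 8, Y = 4548: Q = 753.490.
Holding P constant, ∂Q/∂Y = 0.0352.
η_Y = (∂Q/∂Y)·(Y/Q) = 0.0352 × (4548/753.490) = 0.21.

0.21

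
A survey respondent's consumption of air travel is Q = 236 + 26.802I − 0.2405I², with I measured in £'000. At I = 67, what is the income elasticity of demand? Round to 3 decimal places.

At I = 67: Q = 952.1295.
dQ/dI = 26.802 − 0.481I = -5.42500.
η = (dQ/dI)·(I/Q) = -5.42500 × (67/952.1295) = -0.382.

-0.382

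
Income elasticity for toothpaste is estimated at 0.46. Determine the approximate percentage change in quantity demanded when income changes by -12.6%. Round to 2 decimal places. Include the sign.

%ΔQ ≈ η × %ΔI = 0.46 × (-12.6%) = -5.80%.

-5.80%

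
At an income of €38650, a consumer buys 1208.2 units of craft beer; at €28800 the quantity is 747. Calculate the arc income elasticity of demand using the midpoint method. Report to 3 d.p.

ΔQ = 747 − 1208.2 = -461.2; midpoint Q̄ = (1208.2 + 747)/2 = 977.6.
ΔI = 28800 − 38650 = -9850; midpoint Ī = (38650 + 28800)/2 = 33725.
η = (ΔQ/Q̄) ÷ (ΔI/Ī) = (-461.2/977.6) ÷ (-9850/33725) = 1.615.

1.615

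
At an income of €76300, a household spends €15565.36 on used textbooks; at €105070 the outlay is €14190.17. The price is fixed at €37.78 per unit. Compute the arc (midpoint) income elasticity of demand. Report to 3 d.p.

With a constant price, Q₁ = 15565.36/37.78 = 412.000 and Q₂ = 14190.17/37.78 = 375.600 (equivalently, work directly with expenditure since P cancels).
Midpoint %ΔQ = (14190.17 − 15565.36)/14877.77 = -0.09243; midpoint %ΔI = (105070 − 76300)/90685 = 0.31725.
η = -0.09243 / 0.31725 = -0.291.

-0.291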